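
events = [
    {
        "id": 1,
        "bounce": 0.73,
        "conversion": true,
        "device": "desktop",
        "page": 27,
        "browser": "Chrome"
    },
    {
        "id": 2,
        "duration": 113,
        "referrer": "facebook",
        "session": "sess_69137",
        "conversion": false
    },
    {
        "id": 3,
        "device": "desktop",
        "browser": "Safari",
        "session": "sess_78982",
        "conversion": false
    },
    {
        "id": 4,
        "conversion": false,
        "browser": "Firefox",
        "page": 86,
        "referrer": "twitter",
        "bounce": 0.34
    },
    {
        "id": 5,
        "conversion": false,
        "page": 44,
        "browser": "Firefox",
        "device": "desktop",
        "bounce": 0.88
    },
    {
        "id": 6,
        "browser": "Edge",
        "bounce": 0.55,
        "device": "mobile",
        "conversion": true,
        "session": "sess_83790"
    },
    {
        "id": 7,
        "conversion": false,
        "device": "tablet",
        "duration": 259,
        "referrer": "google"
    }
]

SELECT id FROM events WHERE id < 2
[1]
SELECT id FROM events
[1, 2, 3, 4, 5, 6, 7]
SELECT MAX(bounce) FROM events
0.88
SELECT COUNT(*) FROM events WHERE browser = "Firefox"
2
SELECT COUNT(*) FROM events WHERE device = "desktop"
3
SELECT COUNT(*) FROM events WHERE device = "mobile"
1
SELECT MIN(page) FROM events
27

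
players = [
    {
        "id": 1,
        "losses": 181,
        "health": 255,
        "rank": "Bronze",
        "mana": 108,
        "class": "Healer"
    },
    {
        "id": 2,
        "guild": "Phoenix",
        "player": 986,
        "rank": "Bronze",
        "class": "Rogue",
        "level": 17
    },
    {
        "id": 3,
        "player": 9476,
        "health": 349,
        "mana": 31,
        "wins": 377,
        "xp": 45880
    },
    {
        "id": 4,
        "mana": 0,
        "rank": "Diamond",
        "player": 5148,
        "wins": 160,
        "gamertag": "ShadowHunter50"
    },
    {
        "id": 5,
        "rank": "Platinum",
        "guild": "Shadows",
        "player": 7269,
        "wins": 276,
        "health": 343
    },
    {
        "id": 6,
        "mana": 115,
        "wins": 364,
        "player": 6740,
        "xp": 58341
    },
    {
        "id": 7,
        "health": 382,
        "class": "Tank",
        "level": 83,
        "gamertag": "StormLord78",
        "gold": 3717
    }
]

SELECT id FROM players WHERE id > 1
[2, 3, 4, 5, 6, 7]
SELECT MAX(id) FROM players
7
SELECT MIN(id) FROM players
1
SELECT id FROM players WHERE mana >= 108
[1, 6]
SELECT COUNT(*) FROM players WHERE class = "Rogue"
1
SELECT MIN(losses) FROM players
181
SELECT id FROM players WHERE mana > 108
[6]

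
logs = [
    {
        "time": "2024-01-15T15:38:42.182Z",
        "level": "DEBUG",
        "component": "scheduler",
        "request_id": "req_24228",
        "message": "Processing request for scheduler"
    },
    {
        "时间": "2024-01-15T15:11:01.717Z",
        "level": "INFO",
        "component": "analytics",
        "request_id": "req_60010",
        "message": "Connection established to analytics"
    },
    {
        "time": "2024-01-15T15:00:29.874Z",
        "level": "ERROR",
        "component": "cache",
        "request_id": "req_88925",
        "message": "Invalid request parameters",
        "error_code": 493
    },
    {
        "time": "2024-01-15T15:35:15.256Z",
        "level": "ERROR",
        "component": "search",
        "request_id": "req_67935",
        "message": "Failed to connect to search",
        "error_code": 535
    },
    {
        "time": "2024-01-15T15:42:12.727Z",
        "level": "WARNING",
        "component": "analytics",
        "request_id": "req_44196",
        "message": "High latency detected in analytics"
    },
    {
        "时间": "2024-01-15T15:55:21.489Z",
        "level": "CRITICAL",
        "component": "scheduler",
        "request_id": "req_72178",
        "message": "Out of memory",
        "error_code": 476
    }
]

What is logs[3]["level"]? "ERROR"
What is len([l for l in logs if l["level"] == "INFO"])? 1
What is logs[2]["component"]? "cache"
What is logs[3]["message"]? "Failed to connect to search"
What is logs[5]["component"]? "scheduler"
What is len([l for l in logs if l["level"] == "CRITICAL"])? 1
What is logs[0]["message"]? "Processing request for scheduler"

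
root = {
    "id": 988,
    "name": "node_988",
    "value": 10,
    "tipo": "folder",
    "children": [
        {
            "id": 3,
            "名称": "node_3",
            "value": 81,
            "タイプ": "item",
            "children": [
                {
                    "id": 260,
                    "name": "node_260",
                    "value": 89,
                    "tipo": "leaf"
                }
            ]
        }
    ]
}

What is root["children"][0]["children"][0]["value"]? 89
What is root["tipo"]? "folder"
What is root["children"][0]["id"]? 3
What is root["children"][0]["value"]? 81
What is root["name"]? "node_988"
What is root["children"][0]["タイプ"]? "item"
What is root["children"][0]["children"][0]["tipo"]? "leaf"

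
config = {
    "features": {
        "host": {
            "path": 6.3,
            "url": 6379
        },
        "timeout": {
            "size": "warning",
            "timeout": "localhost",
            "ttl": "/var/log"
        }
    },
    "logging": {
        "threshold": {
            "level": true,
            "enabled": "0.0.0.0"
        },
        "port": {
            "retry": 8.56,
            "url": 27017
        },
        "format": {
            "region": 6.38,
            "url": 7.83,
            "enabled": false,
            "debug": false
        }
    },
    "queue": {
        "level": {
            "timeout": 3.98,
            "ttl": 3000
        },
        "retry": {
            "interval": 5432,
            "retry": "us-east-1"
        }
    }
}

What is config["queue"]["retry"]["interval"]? 5432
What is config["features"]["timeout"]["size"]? "warning"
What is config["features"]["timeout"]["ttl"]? "/var/log"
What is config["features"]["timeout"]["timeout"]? "localhost"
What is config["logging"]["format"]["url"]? 7.83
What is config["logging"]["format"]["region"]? 6.38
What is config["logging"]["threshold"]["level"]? True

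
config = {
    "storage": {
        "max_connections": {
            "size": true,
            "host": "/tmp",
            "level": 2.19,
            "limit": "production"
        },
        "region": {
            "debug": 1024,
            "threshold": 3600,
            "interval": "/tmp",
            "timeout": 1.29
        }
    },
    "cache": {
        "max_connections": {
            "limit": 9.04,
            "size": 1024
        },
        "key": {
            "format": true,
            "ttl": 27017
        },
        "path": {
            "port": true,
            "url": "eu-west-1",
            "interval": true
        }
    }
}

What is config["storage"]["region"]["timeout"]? 1.29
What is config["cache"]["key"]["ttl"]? 27017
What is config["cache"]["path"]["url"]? "eu-west-1"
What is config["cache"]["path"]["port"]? True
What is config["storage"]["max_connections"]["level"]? 2.19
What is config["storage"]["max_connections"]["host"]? "/tmp"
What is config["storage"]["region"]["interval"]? "/tmp"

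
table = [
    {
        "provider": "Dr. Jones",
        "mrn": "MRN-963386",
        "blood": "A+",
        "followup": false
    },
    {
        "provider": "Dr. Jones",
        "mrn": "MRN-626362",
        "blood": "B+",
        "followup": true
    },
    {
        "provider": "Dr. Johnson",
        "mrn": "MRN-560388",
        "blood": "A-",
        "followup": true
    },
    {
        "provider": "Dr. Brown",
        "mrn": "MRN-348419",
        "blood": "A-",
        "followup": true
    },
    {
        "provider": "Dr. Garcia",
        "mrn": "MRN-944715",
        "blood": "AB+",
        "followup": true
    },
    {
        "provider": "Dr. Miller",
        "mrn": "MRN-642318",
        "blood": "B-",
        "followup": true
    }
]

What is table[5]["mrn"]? "MRN-642318"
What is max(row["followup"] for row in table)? True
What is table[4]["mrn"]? "MRN-944715"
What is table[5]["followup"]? True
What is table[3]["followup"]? True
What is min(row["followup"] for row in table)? False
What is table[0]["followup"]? False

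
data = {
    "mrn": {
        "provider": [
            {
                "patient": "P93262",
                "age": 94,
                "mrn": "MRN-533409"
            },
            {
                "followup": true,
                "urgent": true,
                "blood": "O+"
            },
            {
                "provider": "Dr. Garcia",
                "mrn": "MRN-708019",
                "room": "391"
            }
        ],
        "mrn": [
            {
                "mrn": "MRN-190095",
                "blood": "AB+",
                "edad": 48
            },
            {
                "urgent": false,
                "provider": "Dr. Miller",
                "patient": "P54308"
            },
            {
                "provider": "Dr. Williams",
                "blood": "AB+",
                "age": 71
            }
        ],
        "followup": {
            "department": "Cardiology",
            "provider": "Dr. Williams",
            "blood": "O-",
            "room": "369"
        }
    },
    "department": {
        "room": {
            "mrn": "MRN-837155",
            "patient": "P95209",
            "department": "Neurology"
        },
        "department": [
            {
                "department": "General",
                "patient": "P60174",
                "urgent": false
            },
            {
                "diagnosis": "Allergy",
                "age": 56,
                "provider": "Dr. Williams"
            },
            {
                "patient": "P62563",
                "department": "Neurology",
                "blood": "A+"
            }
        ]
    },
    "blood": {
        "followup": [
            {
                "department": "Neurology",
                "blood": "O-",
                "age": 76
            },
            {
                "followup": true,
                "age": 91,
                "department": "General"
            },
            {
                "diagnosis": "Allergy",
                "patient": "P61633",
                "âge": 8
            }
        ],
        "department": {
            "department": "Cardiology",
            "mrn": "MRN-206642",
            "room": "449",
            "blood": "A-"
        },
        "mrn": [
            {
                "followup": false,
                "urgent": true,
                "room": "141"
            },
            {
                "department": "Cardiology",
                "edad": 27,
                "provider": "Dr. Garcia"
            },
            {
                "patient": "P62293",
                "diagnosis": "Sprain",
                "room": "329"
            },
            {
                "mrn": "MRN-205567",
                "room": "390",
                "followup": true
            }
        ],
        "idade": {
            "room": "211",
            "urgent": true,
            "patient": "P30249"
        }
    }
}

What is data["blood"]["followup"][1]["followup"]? True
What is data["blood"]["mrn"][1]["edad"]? 27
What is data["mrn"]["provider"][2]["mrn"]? "MRN-708019"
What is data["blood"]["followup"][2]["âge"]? 8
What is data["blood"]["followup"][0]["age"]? 76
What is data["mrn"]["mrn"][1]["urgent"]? False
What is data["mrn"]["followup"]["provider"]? "Dr. Williams"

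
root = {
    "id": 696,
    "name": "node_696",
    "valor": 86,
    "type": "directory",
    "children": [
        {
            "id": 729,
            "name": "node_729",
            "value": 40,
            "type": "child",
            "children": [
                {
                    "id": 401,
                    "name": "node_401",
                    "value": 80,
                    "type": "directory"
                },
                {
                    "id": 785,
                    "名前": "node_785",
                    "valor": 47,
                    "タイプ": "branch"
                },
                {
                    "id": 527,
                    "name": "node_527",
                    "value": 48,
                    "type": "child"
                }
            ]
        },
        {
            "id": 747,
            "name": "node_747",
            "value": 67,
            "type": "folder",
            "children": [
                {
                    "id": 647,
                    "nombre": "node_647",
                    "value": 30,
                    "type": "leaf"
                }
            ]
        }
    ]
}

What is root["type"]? "directory"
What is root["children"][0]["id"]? 729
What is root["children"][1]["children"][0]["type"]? "leaf"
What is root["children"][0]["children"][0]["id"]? 401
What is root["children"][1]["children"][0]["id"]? 647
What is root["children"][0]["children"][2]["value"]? 48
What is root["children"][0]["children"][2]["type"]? "child"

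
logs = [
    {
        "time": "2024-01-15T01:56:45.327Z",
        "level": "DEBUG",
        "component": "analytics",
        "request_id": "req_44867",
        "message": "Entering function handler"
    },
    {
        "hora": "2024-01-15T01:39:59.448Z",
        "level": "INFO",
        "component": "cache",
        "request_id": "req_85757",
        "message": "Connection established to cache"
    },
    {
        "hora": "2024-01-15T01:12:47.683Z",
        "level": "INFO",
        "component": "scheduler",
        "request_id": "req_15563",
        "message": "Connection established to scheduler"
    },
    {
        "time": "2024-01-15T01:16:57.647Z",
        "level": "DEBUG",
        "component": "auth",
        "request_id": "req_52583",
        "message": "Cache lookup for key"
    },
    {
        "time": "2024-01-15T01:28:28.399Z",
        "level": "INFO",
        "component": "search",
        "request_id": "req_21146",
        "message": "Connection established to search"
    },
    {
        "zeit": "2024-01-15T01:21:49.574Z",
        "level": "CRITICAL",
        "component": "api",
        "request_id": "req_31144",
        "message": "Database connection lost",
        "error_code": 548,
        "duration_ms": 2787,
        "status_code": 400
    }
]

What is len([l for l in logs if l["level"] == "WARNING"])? 0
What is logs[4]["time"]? "2024-01-15T01:28:28.399Z"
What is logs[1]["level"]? "INFO"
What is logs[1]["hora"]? "2024-01-15T01:39:59.448Z"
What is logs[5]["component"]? "api"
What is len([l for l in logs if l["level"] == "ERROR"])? 0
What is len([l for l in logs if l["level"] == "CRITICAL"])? 1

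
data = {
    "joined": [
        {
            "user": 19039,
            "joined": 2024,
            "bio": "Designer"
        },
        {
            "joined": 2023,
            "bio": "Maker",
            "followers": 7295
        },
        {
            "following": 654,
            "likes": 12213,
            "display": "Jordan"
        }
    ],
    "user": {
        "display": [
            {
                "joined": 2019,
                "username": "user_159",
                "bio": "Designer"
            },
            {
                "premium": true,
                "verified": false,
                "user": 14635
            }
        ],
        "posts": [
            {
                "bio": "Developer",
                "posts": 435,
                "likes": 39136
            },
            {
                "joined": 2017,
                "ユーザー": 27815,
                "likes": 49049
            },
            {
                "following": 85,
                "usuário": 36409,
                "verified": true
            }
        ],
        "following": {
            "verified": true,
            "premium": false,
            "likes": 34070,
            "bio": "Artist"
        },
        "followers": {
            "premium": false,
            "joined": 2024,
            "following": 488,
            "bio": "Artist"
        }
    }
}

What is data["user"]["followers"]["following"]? 488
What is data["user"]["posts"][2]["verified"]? True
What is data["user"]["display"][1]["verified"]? False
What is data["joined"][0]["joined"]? 2024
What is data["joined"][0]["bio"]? "Designer"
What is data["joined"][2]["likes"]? 12213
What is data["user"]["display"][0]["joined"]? 2019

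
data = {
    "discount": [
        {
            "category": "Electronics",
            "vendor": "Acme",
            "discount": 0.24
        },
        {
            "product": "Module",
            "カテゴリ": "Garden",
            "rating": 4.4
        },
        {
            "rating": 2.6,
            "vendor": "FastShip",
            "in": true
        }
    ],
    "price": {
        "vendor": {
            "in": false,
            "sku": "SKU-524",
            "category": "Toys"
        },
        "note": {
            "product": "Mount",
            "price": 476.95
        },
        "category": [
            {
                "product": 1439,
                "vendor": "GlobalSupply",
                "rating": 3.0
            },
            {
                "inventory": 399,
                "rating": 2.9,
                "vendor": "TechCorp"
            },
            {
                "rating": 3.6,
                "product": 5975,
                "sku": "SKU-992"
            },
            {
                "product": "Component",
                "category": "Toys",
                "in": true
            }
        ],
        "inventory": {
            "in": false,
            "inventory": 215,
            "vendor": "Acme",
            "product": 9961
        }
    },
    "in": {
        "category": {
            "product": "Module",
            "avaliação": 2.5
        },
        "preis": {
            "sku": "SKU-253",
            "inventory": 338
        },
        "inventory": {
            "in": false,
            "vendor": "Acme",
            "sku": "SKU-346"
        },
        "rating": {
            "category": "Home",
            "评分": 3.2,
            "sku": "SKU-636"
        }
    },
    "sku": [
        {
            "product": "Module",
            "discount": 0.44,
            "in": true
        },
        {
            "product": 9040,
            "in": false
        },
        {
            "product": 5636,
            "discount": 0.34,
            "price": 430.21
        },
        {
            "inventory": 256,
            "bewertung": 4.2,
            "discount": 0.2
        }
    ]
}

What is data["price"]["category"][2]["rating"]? 3.6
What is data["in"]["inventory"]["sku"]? "SKU-346"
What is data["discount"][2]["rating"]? 2.6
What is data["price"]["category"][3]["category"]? "Toys"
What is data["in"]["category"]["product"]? "Module"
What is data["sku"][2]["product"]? 5636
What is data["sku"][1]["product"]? 9040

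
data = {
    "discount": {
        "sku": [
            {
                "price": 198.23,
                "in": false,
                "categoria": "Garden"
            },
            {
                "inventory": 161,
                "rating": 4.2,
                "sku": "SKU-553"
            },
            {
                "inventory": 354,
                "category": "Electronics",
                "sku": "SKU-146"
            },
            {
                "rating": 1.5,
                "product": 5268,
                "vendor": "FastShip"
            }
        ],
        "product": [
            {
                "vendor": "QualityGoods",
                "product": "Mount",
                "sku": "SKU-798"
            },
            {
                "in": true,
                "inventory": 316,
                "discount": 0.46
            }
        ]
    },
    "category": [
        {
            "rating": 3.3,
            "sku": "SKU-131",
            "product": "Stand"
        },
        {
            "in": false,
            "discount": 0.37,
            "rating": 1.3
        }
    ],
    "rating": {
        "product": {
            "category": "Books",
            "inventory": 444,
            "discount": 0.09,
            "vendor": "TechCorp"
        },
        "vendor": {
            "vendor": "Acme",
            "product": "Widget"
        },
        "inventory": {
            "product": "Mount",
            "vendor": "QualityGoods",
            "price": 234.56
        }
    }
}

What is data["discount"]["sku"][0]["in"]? False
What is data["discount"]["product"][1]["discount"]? 0.46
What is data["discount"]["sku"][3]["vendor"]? "FastShip"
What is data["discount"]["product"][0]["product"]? "Mount"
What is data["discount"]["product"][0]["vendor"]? "QualityGoods"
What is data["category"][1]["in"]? False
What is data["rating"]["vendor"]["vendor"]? "Acme"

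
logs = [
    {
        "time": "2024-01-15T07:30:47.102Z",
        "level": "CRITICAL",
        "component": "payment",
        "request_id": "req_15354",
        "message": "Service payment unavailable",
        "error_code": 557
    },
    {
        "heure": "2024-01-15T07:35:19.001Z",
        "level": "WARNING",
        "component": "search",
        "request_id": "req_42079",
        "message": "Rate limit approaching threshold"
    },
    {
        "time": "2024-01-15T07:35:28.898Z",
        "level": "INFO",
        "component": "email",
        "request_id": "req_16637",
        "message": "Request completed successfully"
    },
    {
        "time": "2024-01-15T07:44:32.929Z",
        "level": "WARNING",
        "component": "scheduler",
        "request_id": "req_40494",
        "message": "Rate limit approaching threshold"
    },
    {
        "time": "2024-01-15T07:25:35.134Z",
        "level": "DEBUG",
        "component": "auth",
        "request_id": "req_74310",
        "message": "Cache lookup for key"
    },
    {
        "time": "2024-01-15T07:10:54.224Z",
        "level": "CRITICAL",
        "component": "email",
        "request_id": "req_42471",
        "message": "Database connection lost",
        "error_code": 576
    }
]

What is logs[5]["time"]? "2024-01-15T07:10:54.224Z"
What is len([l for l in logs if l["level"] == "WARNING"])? 2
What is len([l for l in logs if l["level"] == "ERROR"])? 0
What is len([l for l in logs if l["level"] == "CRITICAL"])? 2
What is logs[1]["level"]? "WARNING"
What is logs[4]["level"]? "DEBUG"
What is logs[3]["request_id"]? "req_40494"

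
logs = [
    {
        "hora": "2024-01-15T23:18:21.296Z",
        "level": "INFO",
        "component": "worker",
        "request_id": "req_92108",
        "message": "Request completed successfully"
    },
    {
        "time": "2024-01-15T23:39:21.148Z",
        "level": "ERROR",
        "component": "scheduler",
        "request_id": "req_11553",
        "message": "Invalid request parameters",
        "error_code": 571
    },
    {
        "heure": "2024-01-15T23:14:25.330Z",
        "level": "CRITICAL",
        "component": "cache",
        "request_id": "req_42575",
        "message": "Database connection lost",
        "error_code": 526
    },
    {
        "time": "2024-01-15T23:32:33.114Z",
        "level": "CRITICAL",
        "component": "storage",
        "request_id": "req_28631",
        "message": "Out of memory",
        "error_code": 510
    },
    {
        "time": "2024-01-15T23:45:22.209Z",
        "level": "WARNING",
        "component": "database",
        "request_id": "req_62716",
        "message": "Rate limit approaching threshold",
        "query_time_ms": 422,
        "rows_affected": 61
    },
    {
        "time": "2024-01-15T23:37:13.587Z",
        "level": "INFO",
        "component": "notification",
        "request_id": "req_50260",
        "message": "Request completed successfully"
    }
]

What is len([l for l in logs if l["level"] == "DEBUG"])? 0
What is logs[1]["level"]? "ERROR"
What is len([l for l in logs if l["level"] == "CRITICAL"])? 2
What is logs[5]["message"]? "Request completed successfully"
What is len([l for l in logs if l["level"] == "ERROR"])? 1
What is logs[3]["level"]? "CRITICAL"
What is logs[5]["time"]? "2024-01-15T23:37:13.587Z"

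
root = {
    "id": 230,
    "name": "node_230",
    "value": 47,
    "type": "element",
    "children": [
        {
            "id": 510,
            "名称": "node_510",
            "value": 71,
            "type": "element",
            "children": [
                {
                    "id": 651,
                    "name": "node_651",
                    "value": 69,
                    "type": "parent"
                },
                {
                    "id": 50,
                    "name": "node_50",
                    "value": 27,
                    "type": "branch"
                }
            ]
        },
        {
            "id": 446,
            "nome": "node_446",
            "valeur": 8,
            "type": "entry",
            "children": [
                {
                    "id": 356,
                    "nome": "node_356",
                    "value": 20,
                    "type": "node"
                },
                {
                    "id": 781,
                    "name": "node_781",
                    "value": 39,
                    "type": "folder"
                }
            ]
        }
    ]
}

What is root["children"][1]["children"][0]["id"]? 356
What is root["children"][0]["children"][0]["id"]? 651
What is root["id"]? 230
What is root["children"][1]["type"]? "entry"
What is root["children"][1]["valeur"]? 8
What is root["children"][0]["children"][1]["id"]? 50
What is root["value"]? 47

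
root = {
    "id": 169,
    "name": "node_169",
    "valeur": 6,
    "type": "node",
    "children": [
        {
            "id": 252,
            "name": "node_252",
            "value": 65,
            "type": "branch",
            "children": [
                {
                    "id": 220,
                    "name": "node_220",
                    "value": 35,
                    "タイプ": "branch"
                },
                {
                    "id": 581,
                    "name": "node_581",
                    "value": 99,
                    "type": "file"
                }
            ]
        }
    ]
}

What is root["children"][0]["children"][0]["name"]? "node_220"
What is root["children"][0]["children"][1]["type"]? "file"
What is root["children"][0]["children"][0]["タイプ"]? "branch"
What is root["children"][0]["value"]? 65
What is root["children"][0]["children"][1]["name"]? "node_581"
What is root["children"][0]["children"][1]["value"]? 99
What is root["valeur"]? 6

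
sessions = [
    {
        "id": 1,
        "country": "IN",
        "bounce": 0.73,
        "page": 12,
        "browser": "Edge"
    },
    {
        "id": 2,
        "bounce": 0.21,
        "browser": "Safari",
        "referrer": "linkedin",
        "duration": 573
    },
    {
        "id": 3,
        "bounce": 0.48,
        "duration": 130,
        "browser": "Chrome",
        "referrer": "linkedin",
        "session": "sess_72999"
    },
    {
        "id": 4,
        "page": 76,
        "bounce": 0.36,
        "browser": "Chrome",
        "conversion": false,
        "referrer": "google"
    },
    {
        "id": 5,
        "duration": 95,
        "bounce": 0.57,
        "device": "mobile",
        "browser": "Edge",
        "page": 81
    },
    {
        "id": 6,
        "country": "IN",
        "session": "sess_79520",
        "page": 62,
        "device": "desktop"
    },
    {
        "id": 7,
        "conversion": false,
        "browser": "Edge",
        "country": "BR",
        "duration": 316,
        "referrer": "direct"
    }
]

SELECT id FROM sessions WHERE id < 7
[1, 2, 3, 4, 5, 6]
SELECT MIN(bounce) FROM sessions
0.21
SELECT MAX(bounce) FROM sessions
0.73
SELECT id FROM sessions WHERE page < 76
[1, 6]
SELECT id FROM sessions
[1, 2, 3, 4, 5, 6, 7]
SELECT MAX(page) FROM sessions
81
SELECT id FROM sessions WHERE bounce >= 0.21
[1, 2, 3, 4, 5]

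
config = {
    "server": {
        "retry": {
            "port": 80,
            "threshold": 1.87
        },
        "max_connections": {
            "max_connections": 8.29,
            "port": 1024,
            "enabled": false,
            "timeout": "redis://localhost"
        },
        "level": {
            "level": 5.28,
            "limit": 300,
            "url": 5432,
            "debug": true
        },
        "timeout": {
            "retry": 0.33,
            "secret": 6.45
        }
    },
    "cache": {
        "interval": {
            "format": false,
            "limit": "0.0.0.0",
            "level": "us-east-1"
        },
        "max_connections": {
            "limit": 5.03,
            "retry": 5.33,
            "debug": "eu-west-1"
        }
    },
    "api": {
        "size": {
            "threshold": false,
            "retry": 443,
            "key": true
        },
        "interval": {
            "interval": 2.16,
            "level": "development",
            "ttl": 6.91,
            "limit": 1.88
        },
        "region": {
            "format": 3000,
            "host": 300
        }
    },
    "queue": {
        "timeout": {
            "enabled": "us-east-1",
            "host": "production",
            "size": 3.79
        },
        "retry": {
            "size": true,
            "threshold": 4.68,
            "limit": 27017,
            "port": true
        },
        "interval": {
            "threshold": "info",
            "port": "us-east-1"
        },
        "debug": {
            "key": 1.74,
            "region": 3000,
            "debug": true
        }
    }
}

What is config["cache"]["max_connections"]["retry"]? 5.33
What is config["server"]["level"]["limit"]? 300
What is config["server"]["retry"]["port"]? 80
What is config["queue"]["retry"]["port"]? True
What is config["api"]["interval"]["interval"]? 2.16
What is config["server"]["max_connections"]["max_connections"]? 8.29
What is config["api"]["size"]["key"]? True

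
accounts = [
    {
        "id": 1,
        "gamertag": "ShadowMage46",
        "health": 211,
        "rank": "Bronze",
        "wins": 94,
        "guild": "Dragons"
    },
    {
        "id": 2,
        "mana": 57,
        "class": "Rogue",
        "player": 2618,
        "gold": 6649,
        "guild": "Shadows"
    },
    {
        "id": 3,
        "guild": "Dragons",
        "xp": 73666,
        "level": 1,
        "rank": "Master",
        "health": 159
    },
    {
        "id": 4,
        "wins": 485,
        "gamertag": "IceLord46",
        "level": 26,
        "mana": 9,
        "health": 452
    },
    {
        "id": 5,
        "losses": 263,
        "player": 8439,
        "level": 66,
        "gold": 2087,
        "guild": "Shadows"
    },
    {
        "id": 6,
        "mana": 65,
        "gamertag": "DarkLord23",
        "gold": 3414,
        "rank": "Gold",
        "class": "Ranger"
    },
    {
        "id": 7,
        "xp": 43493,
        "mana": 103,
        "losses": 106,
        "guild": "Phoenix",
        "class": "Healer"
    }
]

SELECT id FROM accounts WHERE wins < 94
[]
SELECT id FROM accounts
[1, 2, 3, 4, 5, 6, 7]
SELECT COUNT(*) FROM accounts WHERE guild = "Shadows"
2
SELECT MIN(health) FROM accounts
159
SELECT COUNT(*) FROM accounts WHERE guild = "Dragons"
2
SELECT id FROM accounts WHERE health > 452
[]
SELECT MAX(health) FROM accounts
452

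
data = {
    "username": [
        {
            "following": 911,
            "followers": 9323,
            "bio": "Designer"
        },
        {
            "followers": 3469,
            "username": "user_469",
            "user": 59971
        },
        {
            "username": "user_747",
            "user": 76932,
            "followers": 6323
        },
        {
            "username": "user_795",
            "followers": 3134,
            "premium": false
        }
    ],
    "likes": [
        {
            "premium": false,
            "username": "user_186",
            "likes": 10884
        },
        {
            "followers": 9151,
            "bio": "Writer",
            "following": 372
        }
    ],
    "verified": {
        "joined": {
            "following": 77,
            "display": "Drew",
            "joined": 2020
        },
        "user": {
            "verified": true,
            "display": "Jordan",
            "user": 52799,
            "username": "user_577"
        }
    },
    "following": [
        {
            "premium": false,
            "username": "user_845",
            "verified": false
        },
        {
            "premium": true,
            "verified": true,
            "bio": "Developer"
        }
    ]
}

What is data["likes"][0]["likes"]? 10884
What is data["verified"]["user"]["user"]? 52799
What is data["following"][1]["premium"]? True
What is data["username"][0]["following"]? 911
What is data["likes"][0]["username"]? "user_186"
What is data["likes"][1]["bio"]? "Writer"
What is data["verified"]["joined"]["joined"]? 2020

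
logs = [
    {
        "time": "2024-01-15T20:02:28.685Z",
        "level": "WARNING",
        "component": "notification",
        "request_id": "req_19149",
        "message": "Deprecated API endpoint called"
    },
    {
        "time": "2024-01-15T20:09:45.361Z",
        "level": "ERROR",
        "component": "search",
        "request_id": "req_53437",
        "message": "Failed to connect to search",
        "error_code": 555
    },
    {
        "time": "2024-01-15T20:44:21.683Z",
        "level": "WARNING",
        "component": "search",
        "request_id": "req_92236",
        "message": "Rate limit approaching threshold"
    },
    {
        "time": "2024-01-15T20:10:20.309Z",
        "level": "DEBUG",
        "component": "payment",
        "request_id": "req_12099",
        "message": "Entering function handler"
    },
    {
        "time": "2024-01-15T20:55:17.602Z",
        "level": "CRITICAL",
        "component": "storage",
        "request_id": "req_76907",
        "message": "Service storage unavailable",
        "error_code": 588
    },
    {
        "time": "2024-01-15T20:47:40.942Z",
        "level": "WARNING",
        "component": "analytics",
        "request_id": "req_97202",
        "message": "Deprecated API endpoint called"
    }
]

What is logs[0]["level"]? "WARNING"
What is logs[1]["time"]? "2024-01-15T20:09:45.361Z"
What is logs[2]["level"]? "WARNING"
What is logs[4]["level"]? "CRITICAL"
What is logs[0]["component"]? "notification"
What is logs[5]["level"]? "WARNING"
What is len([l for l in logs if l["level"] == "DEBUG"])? 1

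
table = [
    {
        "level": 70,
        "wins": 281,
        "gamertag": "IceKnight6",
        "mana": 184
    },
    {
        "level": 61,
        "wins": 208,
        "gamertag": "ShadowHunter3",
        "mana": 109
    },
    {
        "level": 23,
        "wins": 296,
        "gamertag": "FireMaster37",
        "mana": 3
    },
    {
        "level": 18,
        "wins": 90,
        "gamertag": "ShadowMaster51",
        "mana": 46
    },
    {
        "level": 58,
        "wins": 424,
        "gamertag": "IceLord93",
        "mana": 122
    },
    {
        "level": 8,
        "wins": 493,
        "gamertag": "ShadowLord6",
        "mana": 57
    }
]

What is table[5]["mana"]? 57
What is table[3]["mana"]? 46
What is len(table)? 6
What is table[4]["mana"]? 122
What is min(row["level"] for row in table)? 8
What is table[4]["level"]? 58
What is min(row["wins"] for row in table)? 90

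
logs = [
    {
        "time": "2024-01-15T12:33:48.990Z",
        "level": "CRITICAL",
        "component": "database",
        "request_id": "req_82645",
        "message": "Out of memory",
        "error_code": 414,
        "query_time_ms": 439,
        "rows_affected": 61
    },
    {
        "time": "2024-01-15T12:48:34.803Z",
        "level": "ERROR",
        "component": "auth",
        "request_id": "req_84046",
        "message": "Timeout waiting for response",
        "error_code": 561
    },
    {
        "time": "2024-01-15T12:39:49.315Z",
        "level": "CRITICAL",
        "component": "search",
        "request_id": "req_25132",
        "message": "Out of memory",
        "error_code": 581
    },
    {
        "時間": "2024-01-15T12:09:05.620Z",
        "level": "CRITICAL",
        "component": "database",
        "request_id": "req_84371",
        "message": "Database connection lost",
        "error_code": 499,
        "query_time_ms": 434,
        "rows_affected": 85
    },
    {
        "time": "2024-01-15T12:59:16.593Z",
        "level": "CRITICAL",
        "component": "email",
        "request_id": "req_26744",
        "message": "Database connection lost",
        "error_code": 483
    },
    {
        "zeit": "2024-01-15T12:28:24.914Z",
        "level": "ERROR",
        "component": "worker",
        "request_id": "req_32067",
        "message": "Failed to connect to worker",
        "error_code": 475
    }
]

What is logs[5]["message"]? "Failed to connect to worker"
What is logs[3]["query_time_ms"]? 434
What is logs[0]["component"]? "database"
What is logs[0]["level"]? "CRITICAL"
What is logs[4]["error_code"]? 483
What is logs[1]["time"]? "2024-01-15T12:48:34.803Z"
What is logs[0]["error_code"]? 414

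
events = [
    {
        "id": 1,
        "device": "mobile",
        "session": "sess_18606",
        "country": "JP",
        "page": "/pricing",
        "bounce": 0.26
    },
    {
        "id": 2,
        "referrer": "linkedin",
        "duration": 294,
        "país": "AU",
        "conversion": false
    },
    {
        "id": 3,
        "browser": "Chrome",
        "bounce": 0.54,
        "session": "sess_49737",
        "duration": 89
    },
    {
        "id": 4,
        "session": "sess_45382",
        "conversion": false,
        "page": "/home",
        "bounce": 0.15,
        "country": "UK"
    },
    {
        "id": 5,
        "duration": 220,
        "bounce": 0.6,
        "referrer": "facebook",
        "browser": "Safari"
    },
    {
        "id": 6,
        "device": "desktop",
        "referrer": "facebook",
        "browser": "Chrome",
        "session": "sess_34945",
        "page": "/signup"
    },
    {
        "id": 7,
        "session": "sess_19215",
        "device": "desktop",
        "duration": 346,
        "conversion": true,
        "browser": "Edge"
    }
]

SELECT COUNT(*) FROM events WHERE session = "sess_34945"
1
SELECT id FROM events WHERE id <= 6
[1, 2, 3, 4, 5, 6]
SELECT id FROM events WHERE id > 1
[2, 3, 4, 5, 6, 7]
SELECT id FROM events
[1, 2, 3, 4, 5, 6, 7]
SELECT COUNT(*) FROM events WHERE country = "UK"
1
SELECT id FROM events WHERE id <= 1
[1]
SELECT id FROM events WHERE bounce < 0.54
[1, 4]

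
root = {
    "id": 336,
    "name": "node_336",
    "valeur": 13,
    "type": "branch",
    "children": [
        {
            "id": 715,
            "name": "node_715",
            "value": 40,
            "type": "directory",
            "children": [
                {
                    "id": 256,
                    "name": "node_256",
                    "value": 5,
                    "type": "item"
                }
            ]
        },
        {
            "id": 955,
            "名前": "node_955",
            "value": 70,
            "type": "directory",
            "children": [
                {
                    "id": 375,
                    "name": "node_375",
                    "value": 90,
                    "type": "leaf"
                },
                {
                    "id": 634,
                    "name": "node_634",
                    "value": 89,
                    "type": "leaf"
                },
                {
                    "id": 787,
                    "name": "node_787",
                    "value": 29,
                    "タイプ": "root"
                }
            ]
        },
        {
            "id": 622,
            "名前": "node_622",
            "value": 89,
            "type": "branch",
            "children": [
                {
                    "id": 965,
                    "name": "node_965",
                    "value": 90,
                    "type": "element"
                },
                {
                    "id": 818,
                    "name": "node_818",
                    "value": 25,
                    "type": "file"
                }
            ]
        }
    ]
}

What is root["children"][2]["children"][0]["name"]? "node_965"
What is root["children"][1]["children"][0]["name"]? "node_375"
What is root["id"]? 336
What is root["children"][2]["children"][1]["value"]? 25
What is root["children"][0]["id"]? 715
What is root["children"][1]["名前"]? "node_955"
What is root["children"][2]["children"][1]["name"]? "node_818"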